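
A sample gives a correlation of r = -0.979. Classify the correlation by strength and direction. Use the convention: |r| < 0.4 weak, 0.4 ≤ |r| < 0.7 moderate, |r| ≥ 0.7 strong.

strong negative

r = -0.979 < 0 so the relationship is negative.
|r| = 0.979, which falls in the strong range.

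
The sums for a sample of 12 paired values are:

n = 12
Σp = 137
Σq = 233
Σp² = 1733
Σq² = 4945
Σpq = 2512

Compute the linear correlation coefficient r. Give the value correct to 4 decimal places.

r = (nΣpq − ΣpΣq) / √[(nΣp² − (Σp)²)(nΣq² − (Σq)²)]
Numerator: 12×2512 − 137×233 = -1777
Denominator: √[(20796 − 18769)(59340 − 54289)] = √[2027 × 5051] = 3199.7464
r = -1777 / 3199.7464 ≈ -0.5554

-0.5554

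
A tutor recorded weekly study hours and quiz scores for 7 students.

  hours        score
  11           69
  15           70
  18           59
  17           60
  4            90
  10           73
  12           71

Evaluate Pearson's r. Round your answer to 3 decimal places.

n = 7, Σx = 87, Σy = 492, Σx² = 1219, Σy² = 35212, Σxy = 5833
nΣxy − ΣxΣy = 40831 − 42804 = -1973
nΣx² − (Σx)² = 8533 − 7569 = 964; nΣy² − (Σy)² = 246484 − 242064 = 4420
r = -1973 / √(964 × 4420) = -1973 / 2064.1899 ≈ -0.956

-0.956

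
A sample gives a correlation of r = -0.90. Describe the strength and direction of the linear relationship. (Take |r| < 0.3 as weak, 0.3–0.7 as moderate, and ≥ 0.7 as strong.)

r = -0.90 < 0 so the relationship is negative.
|r| = 0.90, which falls in the strong range.

strong negative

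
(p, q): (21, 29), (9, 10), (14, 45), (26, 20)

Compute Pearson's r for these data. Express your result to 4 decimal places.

n = 4, Σp = 70, Σq = 104, Σp² = 1394, Σq² = 3366, Σpq = 1849
nΣpq − ΣpΣq = 7396 − 7280 = 116
nΣp² − (Σp)² = 5576 − 4900 = 676; nΣq² − (Σq)² = 13464 − 10816 = 2648
r = 116 / √(676 × 2648) = 116 / 1337.9268 ≈ 0.0867

0.0867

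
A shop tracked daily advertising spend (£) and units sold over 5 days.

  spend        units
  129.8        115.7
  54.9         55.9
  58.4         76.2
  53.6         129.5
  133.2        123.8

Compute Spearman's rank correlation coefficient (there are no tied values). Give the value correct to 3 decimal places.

Rank spend: 4, 2, 3, 1, 5
Rank units: 3, 1, 2, 5, 4
d = rank(spend) − rank(units): 1, 1, 1, -4, 1; Σd² = 20
ρ = 1 − 6Σd² / [n(n²−1)] = 1 − 6×20 / (5×24) = 1 − 120/120 ≈ 0.000

0.000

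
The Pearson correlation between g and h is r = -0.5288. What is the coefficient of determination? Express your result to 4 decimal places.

0.2796

r² = (-0.5288)² = 0.2796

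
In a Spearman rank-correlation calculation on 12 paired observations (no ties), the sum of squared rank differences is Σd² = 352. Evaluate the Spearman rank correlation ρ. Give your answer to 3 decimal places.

-0.231

ρ = 1 − 6Σd² / [n(n²−1)] = 1 − 6×352 / (12×143)
  = 1 − 2112/1716 = 1 − 1.2308 ≈ -0.231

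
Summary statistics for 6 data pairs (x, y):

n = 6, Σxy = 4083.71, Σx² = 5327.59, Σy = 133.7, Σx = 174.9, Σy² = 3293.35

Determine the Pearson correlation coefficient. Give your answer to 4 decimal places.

0.6945

r = (nΣxy − ΣxΣy) / √[(nΣx² − (Σx)²)(nΣy² − (Σy)²)]
Numerator: 6×4083.71 − 174.9×133.7 = 1118.13
Denominator: √[(31965.54 − 30590.01)(19760.1 − 17875.69)] = √[1375.53 × 1884.41] = 1609.9884
r = 1118.13 / 1609.9884 ≈ 0.6945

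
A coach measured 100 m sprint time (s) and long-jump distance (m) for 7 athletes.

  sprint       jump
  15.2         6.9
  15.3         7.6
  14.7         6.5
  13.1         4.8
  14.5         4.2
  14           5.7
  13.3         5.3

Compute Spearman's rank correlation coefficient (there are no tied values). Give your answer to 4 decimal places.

0.7857

Rank sprint: 6, 7, 5, 1, 4, 3, 2
Rank jump: 6, 7, 5, 2, 1, 4, 3
d = rank(sprint) − rank(jump): 0, 0, 0, -1, 3, -1, -1; Σd² = 12
ρ = 1 − 6Σd² / [n(n²−1)] = 1 − 6×12 / (7×48) = 1 − 72/336 ≈ 0.7857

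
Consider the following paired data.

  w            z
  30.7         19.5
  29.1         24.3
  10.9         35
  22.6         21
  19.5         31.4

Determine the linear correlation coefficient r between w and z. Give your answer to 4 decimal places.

n = 5, Σw = 112.8, Σz = 131.2, Σw² = 2799.12, Σz² = 3622.7, Σwz = 2774.18
nΣwz − ΣwΣz = 13870.9 − 14799.36 = -928.46
nΣw² − (Σw)² = 13995.6 − 12723.84 = 1271.76; nΣz² − (Σz)² = 18113.5 − 17213.44 = 900.06
r = -928.46 / √(1271.76 × 900.06) = -928.46 / 1069.8880 ≈ -0.8678

-0.8678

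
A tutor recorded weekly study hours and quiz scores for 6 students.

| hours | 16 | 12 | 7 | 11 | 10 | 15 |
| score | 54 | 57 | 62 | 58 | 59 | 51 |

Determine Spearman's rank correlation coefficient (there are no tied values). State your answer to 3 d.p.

Rank hours: 6, 4, 1, 3, 2, 5
Rank score: 2, 3, 6, 4, 5, 1
d = rank(hours) − rank(score): 4, 1, -5, -1, -3, 4; Σd² = 68
ρ = 1 − 6Σd² / [n(n²−1)] = 1 − 6×68 / (6×35) = 1 − 408/210 ≈ -0.943

-0.943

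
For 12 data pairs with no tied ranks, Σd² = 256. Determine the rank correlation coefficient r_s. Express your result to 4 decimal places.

0.1049

ρ = 1 − 6Σd² / [n(n²−1)] = 1 − 6×256 / (12×143)
  = 1 − 1536/1716 = 1 − 0.89510 ≈ 0.1049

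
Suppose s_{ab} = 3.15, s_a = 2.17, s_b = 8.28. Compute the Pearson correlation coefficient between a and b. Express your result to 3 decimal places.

r = Cov(a,b) / (s_a · s_b) = 3.15 / (2.17 × 8.28)
  = 3.15 / 17.9676 ≈ 0.175

0.175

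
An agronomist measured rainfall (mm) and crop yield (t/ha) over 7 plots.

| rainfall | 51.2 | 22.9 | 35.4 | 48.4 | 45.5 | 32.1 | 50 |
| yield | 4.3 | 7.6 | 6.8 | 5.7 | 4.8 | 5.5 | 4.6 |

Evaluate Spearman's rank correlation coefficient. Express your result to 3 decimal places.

Rank rainfall: 7, 1, 3, 5, 4, 2, 6
Rank yield: 1, 7, 6, 5, 3, 4, 2
d = rank(rainfall) − rank(yield): 6, -6, -3, 0, 1, -2, 4; Σd² = 102
ρ = 1 − 6Σd² / [n(n²−1)] = 1 − 6×102 / (7×48) = 1 − 612/336 ≈ -0.821

-0.821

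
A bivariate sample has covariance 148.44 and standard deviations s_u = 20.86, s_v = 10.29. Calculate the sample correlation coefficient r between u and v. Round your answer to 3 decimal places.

0.692

r = Cov(u,v) / (s_u · s_v) = 148.44 / (20.86 × 10.29)
  = 148.44 / 214.6494 ≈ 0.692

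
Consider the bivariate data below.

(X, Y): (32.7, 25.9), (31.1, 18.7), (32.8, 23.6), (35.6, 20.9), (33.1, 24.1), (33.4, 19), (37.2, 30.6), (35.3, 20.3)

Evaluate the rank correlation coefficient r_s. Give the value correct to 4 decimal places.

0.2857

Rank X: 2, 1, 3, 7, 4, 5, 8, 6
Rank Y: 7, 1, 5, 4, 6, 2, 8, 3
d = rank(X) − rank(Y): -5, 0, -2, 3, -2, 3, 0, 3; Σd² = 60
ρ = 1 − 6Σd² / [n(n²−1)] = 1 − 6×60 / (8×63) = 1 − 360/504 ≈ 0.2857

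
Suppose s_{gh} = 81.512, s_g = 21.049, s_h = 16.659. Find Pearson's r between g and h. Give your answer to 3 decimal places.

0.232

r = Cov(g,h) / (s_g · s_h) = 81.512 / (21.049 × 16.659)
  = 81.512 / 350.6553 ≈ 0.232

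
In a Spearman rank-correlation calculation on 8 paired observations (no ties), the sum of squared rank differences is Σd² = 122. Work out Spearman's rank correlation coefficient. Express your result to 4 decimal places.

ρ = 1 − 6Σd² / [n(n²−1)] = 1 − 6×122 / (8×63)
  = 1 − 732/504 = 1 − 1.45238 ≈ -0.4524

-0.4524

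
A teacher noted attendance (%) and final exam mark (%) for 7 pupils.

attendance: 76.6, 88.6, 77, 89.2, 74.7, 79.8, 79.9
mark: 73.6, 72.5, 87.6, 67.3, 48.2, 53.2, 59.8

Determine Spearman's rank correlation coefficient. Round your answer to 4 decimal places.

0.1071

Rank attendance: 2, 6, 3, 7, 1, 4, 5
Rank mark: 6, 5, 7, 4, 1, 2, 3
d = rank(attendance) − rank(mark): -4, 1, -4, 3, 0, 2, 2; Σd² = 50
ρ = 1 − 6Σd² / [n(n²−1)] = 1 − 6×50 / (7×48) = 1 − 300/336 ≈ 0.1071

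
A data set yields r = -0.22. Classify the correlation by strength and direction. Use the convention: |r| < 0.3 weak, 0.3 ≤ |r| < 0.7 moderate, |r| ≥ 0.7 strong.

weak negative

r = -0.22 < 0 so the relationship is negative.
|r| = 0.22, which falls in the weak range.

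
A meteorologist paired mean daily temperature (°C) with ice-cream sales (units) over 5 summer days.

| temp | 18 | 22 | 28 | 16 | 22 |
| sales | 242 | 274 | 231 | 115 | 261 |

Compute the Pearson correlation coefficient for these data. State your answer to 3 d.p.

0.536

n = 5, Σx = 106, Σy = 1123, Σx² = 2332, Σy² = 268347, Σxy = 24434
nΣxy − ΣxΣy = 122170 − 119038 = 3132
nΣx² − (Σx)² = 11660 − 11236 = 424; nΣy² − (Σy)² = 1341735 − 1261129 = 80606
r = 3132 / √(424 × 80606) = 3132 / 5846.1050 ≈ 0.536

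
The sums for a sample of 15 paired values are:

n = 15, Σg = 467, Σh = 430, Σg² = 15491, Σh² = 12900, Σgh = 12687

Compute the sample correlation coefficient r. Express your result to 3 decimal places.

-0.948

r = (nΣgh − ΣgΣh) / √[(nΣg² − (Σg)²)(nΣh² − (Σh)²)]
Numerator: 15×12687 − 467×430 = -10505
Denominator: √[(232365 − 218089)(193500 − 184900)] = √[14276 × 8600] = 11080.3249
r = -10505 / 11080.3249 ≈ -0.948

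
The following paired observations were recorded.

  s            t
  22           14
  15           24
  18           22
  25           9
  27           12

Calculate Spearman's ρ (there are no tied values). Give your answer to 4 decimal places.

Rank s: 3, 1, 2, 4, 5
Rank t: 3, 5, 4, 1, 2
d = rank(s) − rank(t): 0, -4, -2, 3, 3; Σd² = 38
ρ = 1 − 6Σd² / [n(n²−1)] = 1 − 6×38 / (5×24) = 1 − 228/120 ≈ -0.9000

-0.9000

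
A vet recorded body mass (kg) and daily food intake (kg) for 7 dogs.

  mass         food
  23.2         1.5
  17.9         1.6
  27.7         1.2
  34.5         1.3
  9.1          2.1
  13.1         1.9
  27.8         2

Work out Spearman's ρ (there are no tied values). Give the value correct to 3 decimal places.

-0.571

Rank mass: 4, 3, 5, 7, 1, 2, 6
Rank food: 3, 4, 1, 2, 7, 5, 6
d = rank(mass) − rank(food): 1, -1, 4, 5, -6, -3, 0; Σd² = 88
ρ = 1 − 6Σd² / [n(n²−1)] = 1 − 6×88 / (7×48) = 1 − 528/336 ≈ -0.571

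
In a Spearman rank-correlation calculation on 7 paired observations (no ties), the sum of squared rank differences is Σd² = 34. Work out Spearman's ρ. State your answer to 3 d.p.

ρ = 1 − 6Σd² / [n(n²−1)] = 1 − 6×34 / (7×48)
  = 1 − 204/336 = 1 − 0.6071 ≈ 0.393

0.393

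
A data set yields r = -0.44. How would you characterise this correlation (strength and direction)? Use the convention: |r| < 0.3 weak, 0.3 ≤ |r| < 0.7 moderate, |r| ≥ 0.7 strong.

r = -0.44 < 0 so the relationship is negative.
|r| = 0.44, which falls in the moderate range.

moderate negative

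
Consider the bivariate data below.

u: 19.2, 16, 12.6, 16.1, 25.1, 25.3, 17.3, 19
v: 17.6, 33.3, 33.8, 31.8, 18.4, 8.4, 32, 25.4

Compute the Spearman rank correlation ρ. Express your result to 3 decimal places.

Rank u: 6, 2, 1, 3, 7, 8, 4, 5
Rank v: 2, 7, 8, 5, 3, 1, 6, 4
d = rank(u) − rank(v): 4, -5, -7, -2, 4, 7, -2, 1; Σd² = 164
ρ = 1 − 6Σd² / [n(n²−1)] = 1 − 6×164 / (8×63) = 1 − 984/504 ≈ -0.952

-0.952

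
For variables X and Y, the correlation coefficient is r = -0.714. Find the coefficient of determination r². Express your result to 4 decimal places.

r² = (-0.714)² = 0.5098

0.5098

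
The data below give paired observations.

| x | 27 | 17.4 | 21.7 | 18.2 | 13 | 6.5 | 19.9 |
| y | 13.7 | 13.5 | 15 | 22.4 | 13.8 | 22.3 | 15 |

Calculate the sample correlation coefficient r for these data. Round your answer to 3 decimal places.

-0.532

n = 7, Σx = 123.7, Σy = 115.7, Σx² = 2441.15, Σy² = 2009.43, Σxy = 1960.83
nΣxy − ΣxΣy = 13725.81 − 14312.09 = -586.28
nΣx² − (Σx)² = 17088.05 − 15301.69 = 1786.36; nΣy² − (Σy)² = 14066.01 − 13386.49 = 679.52
r = -586.28 / √(1786.36 × 679.52) = -586.28 / 1101.7565 ≈ -0.532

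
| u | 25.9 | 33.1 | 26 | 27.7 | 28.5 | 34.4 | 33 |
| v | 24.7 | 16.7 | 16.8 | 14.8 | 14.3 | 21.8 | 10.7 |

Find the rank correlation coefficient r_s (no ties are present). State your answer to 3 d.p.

-0.250

Rank u: 1, 6, 2, 3, 4, 7, 5
Rank v: 7, 4, 5, 3, 2, 6, 1
d = rank(u) − rank(v): -6, 2, -3, 0, 2, 1, 4; Σd² = 70
ρ = 1 − 6Σd² / [n(n²−1)] = 1 − 6×70 / (7×48) = 1 − 420/336 ≈ -0.250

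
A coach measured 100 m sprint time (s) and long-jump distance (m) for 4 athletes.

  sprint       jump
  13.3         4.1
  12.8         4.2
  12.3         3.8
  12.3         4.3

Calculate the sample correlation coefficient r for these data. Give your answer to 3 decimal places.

n = 4, Σx = 50.7, Σy = 16.4, Σx² = 643.31, Σy² = 67.38, Σxy = 207.92
nΣxy − ΣxΣy = 831.68 − 831.48 = 0.2
nΣx² − (Σx)² = 2573.24 − 2570.49 = 2.75; nΣy² − (Σy)² = 269.52 − 268.96 = 0.56
r = 0.2 / √(2.75 × 0.56) = 0.2 / 1.2410 ≈ 0.161

0.161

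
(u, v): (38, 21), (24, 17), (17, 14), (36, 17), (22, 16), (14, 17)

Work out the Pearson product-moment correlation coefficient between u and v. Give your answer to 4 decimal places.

0.7036

n = 6, Σu = 151, Σv = 102, Σu² = 4285, Σv² = 1760, Σuv = 2646
nΣuv − ΣuΣv = 15876 − 15402 = 474
nΣu² − (Σu)² = 25710 − 22801 = 2909; nΣv² − (Σv)² = 10560 − 10404 = 156
r = 474 / √(2909 × 156) = 474 / 673.6498 ≈ 0.7036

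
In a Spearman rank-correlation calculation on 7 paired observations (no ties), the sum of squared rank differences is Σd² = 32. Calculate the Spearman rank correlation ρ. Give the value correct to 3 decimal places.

0.429

ρ = 1 − 6Σd² / [n(n²−1)] = 1 − 6×32 / (7×48)
  = 1 − 192/336 = 1 − 0.5714 ≈ 0.429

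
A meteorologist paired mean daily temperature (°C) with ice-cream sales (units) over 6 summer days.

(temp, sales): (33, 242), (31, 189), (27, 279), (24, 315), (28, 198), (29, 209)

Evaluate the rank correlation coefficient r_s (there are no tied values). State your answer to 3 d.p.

Rank temp: 6, 5, 2, 1, 3, 4
Rank sales: 4, 1, 5, 6, 2, 3
d = rank(temp) − rank(sales): 2, 4, -3, -5, 1, 1; Σd² = 56
ρ = 1 − 6Σd² / [n(n²−1)] = 1 − 6×56 / (6×35) = 1 − 336/210 ≈ -0.600

-0.600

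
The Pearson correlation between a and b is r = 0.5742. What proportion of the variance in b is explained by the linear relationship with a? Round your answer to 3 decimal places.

0.330

r² = (0.5742)² = 0.330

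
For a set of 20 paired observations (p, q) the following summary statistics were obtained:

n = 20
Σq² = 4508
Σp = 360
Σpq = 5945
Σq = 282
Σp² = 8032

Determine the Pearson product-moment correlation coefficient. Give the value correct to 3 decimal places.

0.957

r = (nΣpq − ΣpΣq) / √[(nΣp² − (Σp)²)(nΣq² − (Σq)²)]
Numerator: 20×5945 − 360×282 = 17380
Denominator: √[(160640 − 129600)(90160 − 79524)] = √[31040 × 10636] = 18169.7947
r = 17380 / 18169.7947 ≈ 0.957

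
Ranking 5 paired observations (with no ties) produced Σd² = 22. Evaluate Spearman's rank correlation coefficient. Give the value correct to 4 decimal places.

ρ = 1 − 6Σd² / [n(n²−1)] = 1 − 6×22 / (5×24)
  = 1 − 132/120 = 1 − 1.10000 ≈ -0.1000

-0.1000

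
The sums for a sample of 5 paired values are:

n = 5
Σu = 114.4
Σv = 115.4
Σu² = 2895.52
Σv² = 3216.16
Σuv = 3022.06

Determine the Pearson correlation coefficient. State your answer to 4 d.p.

r = (nΣuv − ΣuΣv) / √[(nΣu² − (Σu)²)(nΣv² − (Σv)²)]
Numerator: 5×3022.06 − 114.4×115.4 = 1908.54
Denominator: √[(14477.6 − 13087.36)(16080.8 − 13317.16)] = √[1390.24 × 2763.64] = 1960.1334
r = 1908.54 / 1960.1334 ≈ 0.9737

0.9737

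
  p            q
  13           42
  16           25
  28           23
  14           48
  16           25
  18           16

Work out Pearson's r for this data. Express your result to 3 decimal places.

-0.544

n = 6, Σp = 105, Σq = 179, Σp² = 1985, Σq² = 6103, Σpq = 2950
nΣpq − ΣpΣq = 17700 − 18795 = -1095
nΣp² − (Σp)² = 11910 − 11025 = 885; nΣq² − (Σq)² = 36618 − 32041 = 4577
r = -1095 / √(885 × 4577) = -1095 / 2012.6214 ≈ -0.544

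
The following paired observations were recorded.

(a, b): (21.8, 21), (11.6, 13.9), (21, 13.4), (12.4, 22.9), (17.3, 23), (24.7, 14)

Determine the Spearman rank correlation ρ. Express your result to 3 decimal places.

Rank a: 5, 1, 4, 2, 3, 6
Rank b: 4, 2, 1, 5, 6, 3
d = rank(a) − rank(b): 1, -1, 3, -3, -3, 3; Σd² = 38
ρ = 1 − 6Σd² / [n(n²−1)] = 1 − 6×38 / (6×35) = 1 − 228/210 ≈ -0.086

-0.086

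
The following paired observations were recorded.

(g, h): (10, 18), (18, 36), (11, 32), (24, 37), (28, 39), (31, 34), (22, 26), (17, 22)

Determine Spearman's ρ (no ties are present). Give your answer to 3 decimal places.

Rank g: 1, 4, 2, 6, 7, 8, 5, 3
Rank h: 1, 6, 4, 7, 8, 5, 3, 2
d = rank(g) − rank(h): 0, -2, -2, -1, -1, 3, 2, 1; Σd² = 24
ρ = 1 − 6Σd² / [n(n²−1)] = 1 − 6×24 / (8×63) = 1 − 144/504 ≈ 0.714

0.714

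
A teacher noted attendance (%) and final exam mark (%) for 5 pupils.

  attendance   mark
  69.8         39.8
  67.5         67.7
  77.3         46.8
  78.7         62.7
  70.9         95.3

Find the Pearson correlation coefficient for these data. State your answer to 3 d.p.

n = 5, Σx = 364.2, Σy = 312.3, Σx² = 26624.08, Σy² = 21370.95, Σxy = 22656.69
nΣxy − ΣxΣy = 113283.45 − 113739.66 = -456.21
nΣx² − (Σx)² = 133120.4 − 132641.64 = 478.76; nΣy² − (Σy)² = 106854.75 − 97531.29 = 9323.46
r = -456.21 / √(478.76 × 9323.46) = -456.21 / 2112.7470 ≈ -0.216

-0.216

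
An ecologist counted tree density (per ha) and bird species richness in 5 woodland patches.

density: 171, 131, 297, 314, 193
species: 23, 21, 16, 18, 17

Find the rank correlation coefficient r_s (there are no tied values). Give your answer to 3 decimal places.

-0.600

Rank density: 2, 1, 4, 5, 3
Rank species: 5, 4, 1, 3, 2
d = rank(density) − rank(species): -3, -3, 3, 2, 1; Σd² = 32
ρ = 1 − 6Σd² / [n(n²−1)] = 1 − 6×32 / (5×24) = 1 − 192/120 ≈ -0.600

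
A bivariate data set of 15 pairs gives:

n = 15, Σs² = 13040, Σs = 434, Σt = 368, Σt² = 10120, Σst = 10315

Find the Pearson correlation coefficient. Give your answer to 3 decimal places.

-0.458

r = (nΣst − ΣsΣt) / √[(nΣs² − (Σs)²)(nΣt² − (Σt)²)]
Numerator: 15×10315 − 434×368 = -4987
Denominator: √[(195600 − 188356)(151800 − 135424)] = √[7244 × 16376] = 10891.6364
r = -4987 / 10891.6364 ≈ -0.458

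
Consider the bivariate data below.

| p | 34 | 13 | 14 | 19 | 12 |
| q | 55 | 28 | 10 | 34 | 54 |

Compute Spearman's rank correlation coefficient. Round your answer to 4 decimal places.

Rank p: 5, 2, 3, 4, 1
Rank q: 5, 2, 1, 3, 4
d = rank(p) − rank(q): 0, 0, 2, 1, -3; Σd² = 14
ρ = 1 − 6Σd² / [n(n²−1)] = 1 − 6×14 / (5×24) = 1 − 84/120 ≈ 0.3000

0.3000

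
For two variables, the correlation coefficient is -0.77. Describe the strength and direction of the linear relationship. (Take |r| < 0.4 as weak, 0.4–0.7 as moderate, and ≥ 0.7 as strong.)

strong negative

r = -0.77 < 0 so the relationship is negative.
|r| = 0.77, which falls in the strong range.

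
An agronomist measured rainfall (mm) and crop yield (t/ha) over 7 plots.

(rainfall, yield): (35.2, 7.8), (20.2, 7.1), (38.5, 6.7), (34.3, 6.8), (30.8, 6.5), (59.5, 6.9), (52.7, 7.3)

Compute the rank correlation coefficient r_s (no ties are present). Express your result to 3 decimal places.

0.214

Rank rainfall: 4, 1, 5, 3, 2, 7, 6
Rank yield: 7, 5, 2, 3, 1, 4, 6
d = rank(rainfall) − rank(yield): -3, -4, 3, 0, 1, 3, 0; Σd² = 44
ρ = 1 − 6Σd² / [n(n²−1)] = 1 − 6×44 / (7×48) = 1 − 264/336 ≈ 0.214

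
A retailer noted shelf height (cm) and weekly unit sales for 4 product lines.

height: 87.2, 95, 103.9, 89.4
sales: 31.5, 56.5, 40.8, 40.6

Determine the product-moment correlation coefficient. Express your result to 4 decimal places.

n = 4, Σx = 375.5, Σy = 169.4, Σx² = 35416.41, Σy² = 7497.5, Σxy = 15983.06
nΣxy − ΣxΣy = 63932.24 − 63609.7 = 322.54
nΣx² − (Σx)² = 141665.64 − 141000.25 = 665.39; nΣy² − (Σy)² = 29990 − 28696.36 = 1293.64
r = 322.54 / √(665.39 × 1293.64) = 322.54 / 927.7797 ≈ 0.3476

0.3476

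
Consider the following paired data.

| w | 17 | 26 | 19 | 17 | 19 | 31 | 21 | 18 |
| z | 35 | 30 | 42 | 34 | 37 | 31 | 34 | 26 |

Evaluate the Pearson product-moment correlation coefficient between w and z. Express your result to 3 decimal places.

-0.310

n = 8, Σw = 168, Σz = 269, Σw² = 3702, Σz² = 9207, Σwz = 5597
nΣwz − ΣwΣz = 44776 − 45192 = -416
nΣw² − (Σw)² = 29616 − 28224 = 1392; nΣz² − (Σz)² = 73656 − 72361 = 1295
r = -416 / √(1392 × 1295) = -416 / 1342.6243 ≈ -0.310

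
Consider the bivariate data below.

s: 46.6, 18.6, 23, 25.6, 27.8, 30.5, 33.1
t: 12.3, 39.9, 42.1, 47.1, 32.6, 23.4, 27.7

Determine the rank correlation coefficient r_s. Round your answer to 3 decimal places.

Rank s: 7, 1, 2, 3, 4, 5, 6
Rank t: 1, 5, 6, 7, 4, 2, 3
d = rank(s) − rank(t): 6, -4, -4, -4, 0, 3, 3; Σd² = 102
ρ = 1 − 6Σd² / [n(n²−1)] = 1 − 6×102 / (7×48) = 1 − 612/336 ≈ -0.821

-0.821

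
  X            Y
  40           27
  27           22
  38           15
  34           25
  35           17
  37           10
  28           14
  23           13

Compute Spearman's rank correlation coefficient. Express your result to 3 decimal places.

Rank X: 8, 2, 7, 4, 5, 6, 3, 1
Rank Y: 8, 6, 4, 7, 5, 1, 3, 2
d = rank(X) − rank(Y): 0, -4, 3, -3, 0, 5, 0, -1; Σd² = 60
ρ = 1 − 6Σd² / [n(n²−1)] = 1 − 6×60 / (8×63) = 1 − 360/504 ≈ 0.286

0.286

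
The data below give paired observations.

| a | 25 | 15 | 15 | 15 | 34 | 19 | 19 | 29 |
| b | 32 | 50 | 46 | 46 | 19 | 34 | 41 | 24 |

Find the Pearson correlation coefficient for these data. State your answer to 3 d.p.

n = 8, Σa = 171, Σb = 292, Σa² = 4019, Σb² = 11530, Σab = 5697
nΣab − ΣaΣb = 45576 − 49932 = -4356
nΣa² − (Σa)² = 32152 − 29241 = 2911; nΣb² − (Σb)² = 92240 − 85264 = 6976
r = -4356 / √(2911 × 6976) = -4356 / 4506.3440 ≈ -0.967

-0.967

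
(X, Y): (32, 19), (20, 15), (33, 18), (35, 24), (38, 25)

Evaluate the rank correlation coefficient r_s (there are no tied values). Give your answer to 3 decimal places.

Rank X: 2, 1, 3, 4, 5
Rank Y: 3, 1, 2, 4, 5
d = rank(X) − rank(Y): -1, 0, 1, 0, 0; Σd² = 2
ρ = 1 − 6Σd² / [n(n²−1)] = 1 − 6×2 / (5×24) = 1 − 12/120 ≈ 0.900

0.900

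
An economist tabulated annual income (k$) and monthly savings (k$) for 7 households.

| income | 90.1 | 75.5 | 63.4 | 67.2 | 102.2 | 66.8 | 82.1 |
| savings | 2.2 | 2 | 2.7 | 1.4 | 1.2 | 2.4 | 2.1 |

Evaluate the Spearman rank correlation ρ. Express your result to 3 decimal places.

-0.643

Rank income: 6, 4, 1, 3, 7, 2, 5
Rank savings: 5, 3, 7, 2, 1, 6, 4
d = rank(income) − rank(savings): 1, 1, -6, 1, 6, -4, 1; Σd² = 92
ρ = 1 − 6Σd² / [n(n²−1)] = 1 − 6×92 / (7×48) = 1 − 552/336 ≈ -0.643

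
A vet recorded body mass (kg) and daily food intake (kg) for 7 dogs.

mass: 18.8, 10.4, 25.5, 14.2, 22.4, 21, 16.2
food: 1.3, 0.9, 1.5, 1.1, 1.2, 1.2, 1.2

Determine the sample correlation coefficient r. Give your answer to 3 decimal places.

n = 7, Σx = 128.5, Σy = 8.4, Σx² = 2518.69, Σy² = 10.28, Σxy = 159.19
nΣxy − ΣxΣy = 1114.33 − 1079.4 = 34.93
nΣx² − (Σx)² = 17630.83 − 16512.25 = 1118.58; nΣy² − (Σy)² = 71.96 − 70.56 = 1.4
r = 34.93 / √(1118.58 × 1.4) = 34.93 / 39.5729 ≈ 0.883

0.883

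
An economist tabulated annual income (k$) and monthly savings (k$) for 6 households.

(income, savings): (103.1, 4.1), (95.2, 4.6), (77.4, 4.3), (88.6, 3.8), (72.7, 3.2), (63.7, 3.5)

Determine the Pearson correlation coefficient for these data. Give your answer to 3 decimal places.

0.642

n = 6, Σx = 500.7, Σy = 23.5, Σx² = 42876.35, Σy² = 93.39, Σxy = 1985.72
nΣxy − ΣxΣy = 11914.32 − 11766.45 = 147.87
nΣx² − (Σx)² = 257258.1 − 250700.49 = 6557.61; nΣy² − (Σy)² = 560.34 − 552.25 = 8.09
r = 147.87 / √(6557.61 × 8.09) = 147.87 / 230.3282 ≈ 0.642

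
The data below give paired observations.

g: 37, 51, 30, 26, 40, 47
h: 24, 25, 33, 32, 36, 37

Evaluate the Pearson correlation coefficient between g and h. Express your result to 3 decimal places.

-0.135

n = 6, Σg = 231, Σh = 187, Σg² = 9355, Σh² = 5979, Σgh = 7164
nΣgh − ΣgΣh = 42984 − 43197 = -213
nΣg² − (Σg)² = 56130 − 53361 = 2769; nΣh² − (Σh)² = 35874 − 34969 = 905
r = -213 / √(2769 × 905) = -213 / 1583.0177 ≈ -0.135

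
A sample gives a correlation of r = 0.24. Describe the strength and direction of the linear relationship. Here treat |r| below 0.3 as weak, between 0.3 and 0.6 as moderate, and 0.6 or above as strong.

r = 0.24 > 0 so the relationship is positive.
|r| = 0.24, which falls in the weak range.

weak positive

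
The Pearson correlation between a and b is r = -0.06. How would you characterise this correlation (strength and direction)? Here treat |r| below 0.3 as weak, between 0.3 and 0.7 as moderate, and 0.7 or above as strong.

r = -0.06 < 0 so the relationship is negative.
|r| = 0.06, which falls in the weak range.

weak negative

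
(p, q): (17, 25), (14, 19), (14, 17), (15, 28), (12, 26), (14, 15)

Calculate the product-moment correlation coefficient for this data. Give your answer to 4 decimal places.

0.1754

n = 6, Σp = 86, Σq = 130, Σp² = 1246, Σq² = 2960, Σpq = 1871
nΣpq − ΣpΣq = 11226 − 11180 = 46
nΣp² − (Σp)² = 7476 − 7396 = 80; nΣq² − (Σq)² = 17760 − 16900 = 860
r = 46 / √(80 × 860) = 46 / 262.2975 ≈ 0.1754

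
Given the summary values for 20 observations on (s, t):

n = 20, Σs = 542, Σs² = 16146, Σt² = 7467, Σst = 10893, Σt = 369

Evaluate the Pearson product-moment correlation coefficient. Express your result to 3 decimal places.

0.911

r = (nΣst − ΣsΣt) / √[(nΣs² − (Σs)²)(nΣt² − (Σt)²)]
Numerator: 20×10893 − 542×369 = 17862
Denominator: √[(322920 − 293764)(149340 − 136161)] = √[29156 × 13179] = 19602.2173
r = 17862 / 19602.2173 ≈ 0.911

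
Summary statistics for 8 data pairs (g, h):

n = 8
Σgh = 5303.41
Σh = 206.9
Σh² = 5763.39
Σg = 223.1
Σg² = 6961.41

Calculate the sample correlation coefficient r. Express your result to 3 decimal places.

r = (nΣgh − ΣgΣh) / √[(nΣg² − (Σg)²)(nΣh² − (Σh)²)]
Numerator: 8×5303.41 − 223.1×206.9 = -3732.11
Denominator: √[(55691.28 − 49773.61)(46107.12 − 42807.61)] = √[5917.67 × 3299.51] = 4418.7568
r = -3732.11 / 4418.7568 ≈ -0.845

-0.845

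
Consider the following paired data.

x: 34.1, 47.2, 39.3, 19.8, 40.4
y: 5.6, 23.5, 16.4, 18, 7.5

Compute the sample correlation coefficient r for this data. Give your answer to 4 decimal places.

n = 5, Σx = 180.8, Σy = 71, Σx² = 6959.34, Σy² = 1232.82, Σxy = 2604.08
nΣxy − ΣxΣy = 13020.4 − 12836.8 = 183.6
nΣx² − (Σx)² = 34796.7 − 32688.64 = 2108.06; nΣy² − (Σy)² = 6164.1 − 5041 = 1123.1
r = 183.6 / √(2108.06 × 1123.1) = 183.6 / 1538.6885 ≈ 0.1193

0.1193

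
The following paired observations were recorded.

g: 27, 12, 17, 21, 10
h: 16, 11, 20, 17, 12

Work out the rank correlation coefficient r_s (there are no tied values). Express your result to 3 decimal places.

Rank g: 5, 2, 3, 4, 1
Rank h: 3, 1, 5, 4, 2
d = rank(g) − rank(h): 2, 1, -2, 0, -1; Σd² = 10
ρ = 1 − 6Σd² / [n(n²−1)] = 1 − 6×10 / (5×24) = 1 − 60/120 ≈ 0.500

0.500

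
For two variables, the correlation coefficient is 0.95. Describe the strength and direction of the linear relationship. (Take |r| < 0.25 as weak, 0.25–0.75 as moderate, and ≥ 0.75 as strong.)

r = 0.95 > 0 so the relationship is positive.
|r| = 0.95, which falls in the strong range.

strong positive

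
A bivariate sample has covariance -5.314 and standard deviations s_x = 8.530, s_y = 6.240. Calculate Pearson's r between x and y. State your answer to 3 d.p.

-0.100

r = Cov(x,y) / (s_x · s_y) = -5.314 / (8.530 × 6.240)
  = -5.314 / 53.2272 ≈ -0.100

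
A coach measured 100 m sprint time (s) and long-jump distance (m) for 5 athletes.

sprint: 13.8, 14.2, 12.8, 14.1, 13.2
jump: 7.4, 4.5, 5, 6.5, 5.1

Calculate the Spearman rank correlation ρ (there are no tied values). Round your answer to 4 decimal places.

-0.1000

Rank sprint: 3, 5, 1, 4, 2
Rank jump: 5, 1, 2, 4, 3
d = rank(sprint) − rank(jump): -2, 4, -1, 0, -1; Σd² = 22
ρ = 1 − 6Σd² / [n(n²−1)] = 1 − 6×22 / (5×24) = 1 − 132/120 ≈ -0.1000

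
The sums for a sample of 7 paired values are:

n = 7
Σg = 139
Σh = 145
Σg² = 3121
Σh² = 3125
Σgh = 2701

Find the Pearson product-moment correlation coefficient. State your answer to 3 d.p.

r = (nΣgh − ΣgΣh) / √[(nΣg² − (Σg)²)(nΣh² − (Σh)²)]
Numerator: 7×2701 − 139×145 = -1248
Denominator: √[(21847 − 19321)(21875 − 21025)] = √[2526 × 850] = 1465.2986
r = -1248 / 1465.2986 ≈ -0.852

-0.852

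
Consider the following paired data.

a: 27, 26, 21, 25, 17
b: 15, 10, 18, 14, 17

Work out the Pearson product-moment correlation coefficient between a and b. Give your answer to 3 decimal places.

-0.674

n = 5, Σa = 116, Σb = 74, Σa² = 2760, Σb² = 1134, Σab = 1682
nΣab − ΣaΣb = 8410 − 8584 = -174
nΣa² − (Σa)² = 13800 − 13456 = 344; nΣb² − (Σb)² = 5670 − 5476 = 194
r = -174 / √(344 × 194) = -174 / 258.3331 ≈ -0.674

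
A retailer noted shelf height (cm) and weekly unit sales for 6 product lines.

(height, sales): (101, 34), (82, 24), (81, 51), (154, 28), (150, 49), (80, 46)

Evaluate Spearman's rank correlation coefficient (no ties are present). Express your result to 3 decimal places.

-0.314

Rank height: 4, 3, 2, 6, 5, 1
Rank sales: 3, 1, 6, 2, 5, 4
d = rank(height) − rank(sales): 1, 2, -4, 4, 0, -3; Σd² = 46
ρ = 1 − 6Σd² / [n(n²−1)] = 1 − 6×46 / (6×35) = 1 − 276/210 ≈ -0.314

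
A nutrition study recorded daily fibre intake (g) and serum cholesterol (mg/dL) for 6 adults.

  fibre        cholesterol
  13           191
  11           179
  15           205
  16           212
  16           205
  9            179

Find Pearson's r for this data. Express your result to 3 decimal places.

n = 6, Σx = 80, Σy = 1171, Σx² = 1108, Σy² = 229557, Σxy = 15810
nΣxy − ΣxΣy = 94860 − 93680 = 1180
nΣx² − (Σx)² = 6648 − 6400 = 248; nΣy² − (Σy)² = 1377342 − 1371241 = 6101
r = 1180 / √(248 × 6101) = 1180 / 1230.0602 ≈ 0.959

0.959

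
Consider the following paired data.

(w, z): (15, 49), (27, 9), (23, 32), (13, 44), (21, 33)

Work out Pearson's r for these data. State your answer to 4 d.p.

n = 5, Σw = 99, Σz = 167, Σw² = 2093, Σz² = 6531, Σwz = 2979
nΣwz − ΣwΣz = 14895 − 16533 = -1638
nΣw² − (Σw)² = 10465 − 9801 = 664; nΣz² − (Σz)² = 32655 − 27889 = 4766
r = -1638 / √(664 × 4766) = -1638 / 1778.9390 ≈ -0.9208

-0.9208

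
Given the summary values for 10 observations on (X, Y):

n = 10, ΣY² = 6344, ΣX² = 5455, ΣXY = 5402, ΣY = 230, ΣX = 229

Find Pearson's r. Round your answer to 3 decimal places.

0.286

r = (nΣXY − ΣXΣY) / √[(nΣX² − (ΣX)²)(nΣY² − (ΣY)²)]
Numerator: 10×5402 − 229×230 = 1350
Denominator: √[(54550 − 52441)(63440 − 52900)] = √[2109 × 10540] = 4714.7492
r = 1350 / 4714.7492 ≈ 0.286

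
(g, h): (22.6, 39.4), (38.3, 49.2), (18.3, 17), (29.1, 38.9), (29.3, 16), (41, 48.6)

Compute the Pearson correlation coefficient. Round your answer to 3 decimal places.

n = 6, Σg = 178.6, Σh = 209.1, Σg² = 5698.84, Σh² = 8393.17, Σgh = 6679.29
nΣgh − ΣgΣh = 40075.74 − 37345.26 = 2730.48
nΣg² − (Σg)² = 34193.04 − 31897.96 = 2295.08; nΣh² − (Σh)² = 50359.02 − 43722.81 = 6636.21
r = 2730.48 / √(2295.08 × 6636.21) = 2730.48 / 3902.6443 ≈ 0.700

0.700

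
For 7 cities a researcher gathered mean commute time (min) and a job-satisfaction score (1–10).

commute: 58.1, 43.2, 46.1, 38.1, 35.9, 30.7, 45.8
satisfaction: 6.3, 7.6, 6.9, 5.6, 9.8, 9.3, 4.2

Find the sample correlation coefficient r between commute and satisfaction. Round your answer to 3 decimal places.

-0.565

n = 7, Σx = 297.9, Σy = 49.7, Σx² = 13147.61, Σy² = 376.59, Σxy = 2055.49
nΣxy − ΣxΣy = 14388.43 − 14805.63 = -417.2
nΣx² − (Σx)² = 92033.27 − 88744.41 = 3288.86; nΣy² − (Σy)² = 2636.13 − 2470.09 = 166.04
r = -417.2 / √(3288.86 × 166.04) = -417.2 / 738.9738 ≈ -0.565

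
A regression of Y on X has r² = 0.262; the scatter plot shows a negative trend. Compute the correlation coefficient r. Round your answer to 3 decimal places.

|r| = √0.262 = 0.512
The association is negative, so r = −0.512.

-0.512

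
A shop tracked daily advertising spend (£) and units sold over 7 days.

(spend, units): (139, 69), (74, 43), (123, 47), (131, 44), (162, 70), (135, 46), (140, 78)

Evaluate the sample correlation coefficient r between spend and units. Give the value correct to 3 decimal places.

0.625

n = 7, Σx = 904, Σy = 397, Σx² = 121156, Σy² = 23855, Σxy = 52788
nΣxy − ΣxΣy = 369516 − 358888 = 10628
nΣx² − (Σx)² = 848092 − 817216 = 30876; nΣy² − (Σy)² = 166985 − 157609 = 9376
r = 10628 / √(30876 × 9376) = 10628 / 17014.5049 ≈ 0.625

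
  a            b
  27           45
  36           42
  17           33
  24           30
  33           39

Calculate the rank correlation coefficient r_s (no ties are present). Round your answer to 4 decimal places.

0.6000

Rank a: 3, 5, 1, 2, 4
Rank b: 5, 4, 2, 1, 3
d = rank(a) − rank(b): -2, 1, -1, 1, 1; Σd² = 8
ρ = 1 − 6Σd² / [n(n²−1)] = 1 − 6×8 / (5×24) = 1 − 48/120 ≈ 0.6000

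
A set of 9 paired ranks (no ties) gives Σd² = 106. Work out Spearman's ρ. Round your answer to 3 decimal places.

ρ = 1 − 6Σd² / [n(n²−1)] = 1 − 6×106 / (9×80)
  = 1 − 636/720 = 1 − 0.8833 ≈ 0.117

0.117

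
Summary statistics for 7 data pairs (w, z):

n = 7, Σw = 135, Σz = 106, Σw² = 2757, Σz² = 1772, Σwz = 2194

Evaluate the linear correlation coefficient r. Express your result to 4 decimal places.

0.9357

r = (nΣwz − ΣwΣz) / √[(nΣw² − (Σw)²)(nΣz² − (Σz)²)]
Numerator: 7×2194 − 135×106 = 1048
Denominator: √[(19299 − 18225)(12404 − 11236)] = √[1074 × 1168] = 1120.0143
r = 1048 / 1120.0143 ≈ 0.9357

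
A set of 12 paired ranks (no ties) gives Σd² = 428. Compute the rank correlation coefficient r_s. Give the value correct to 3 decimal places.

-0.497

ρ = 1 − 6Σd² / [n(n²−1)] = 1 − 6×428 / (12×143)
  = 1 − 2568/1716 = 1 − 1.4965 ≈ -0.497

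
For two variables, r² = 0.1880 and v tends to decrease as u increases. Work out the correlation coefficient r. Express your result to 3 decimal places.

-0.434

|r| = √0.1880 = 0.434
The association is negative, so r = −0.434.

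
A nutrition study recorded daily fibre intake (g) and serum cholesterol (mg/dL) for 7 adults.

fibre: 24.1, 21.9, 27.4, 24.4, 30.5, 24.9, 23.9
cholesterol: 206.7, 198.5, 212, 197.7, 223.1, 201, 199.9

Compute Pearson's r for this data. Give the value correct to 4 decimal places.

0.9232

n = 7, Σx = 177.1, Σy = 1438.9, Σx² = 4528.01, Σy² = 296291.05, Σxy = 36548.36
nΣxy − ΣxΣy = 255838.52 − 254829.19 = 1009.33
nΣx² − (Σx)² = 31696.07 − 31364.41 = 331.66; nΣy² − (Σy)² = 2074037.35 − 2070433.21 = 3604.14
r = 1009.33 / √(331.66 × 3604.14) = 1009.33 / 1093.3202 ≈ 0.9232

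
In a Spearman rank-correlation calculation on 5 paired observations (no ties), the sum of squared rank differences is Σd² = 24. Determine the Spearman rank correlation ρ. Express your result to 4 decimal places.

ρ = 1 − 6Σd² / [n(n²−1)] = 1 − 6×24 / (5×24)
  = 1 − 144/120 = 1 − 1.20000 ≈ -0.2000

-0.2000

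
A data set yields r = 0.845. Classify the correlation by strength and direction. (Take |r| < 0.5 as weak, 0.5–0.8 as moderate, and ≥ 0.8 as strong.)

strong positive

r = 0.845 > 0 so the relationship is positive.
|r| = 0.845, which falls in the strong range.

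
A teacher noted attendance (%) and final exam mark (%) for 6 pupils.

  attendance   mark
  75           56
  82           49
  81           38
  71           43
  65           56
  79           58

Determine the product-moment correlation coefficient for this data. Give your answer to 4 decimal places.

-0.2962

n = 6, Σx = 453, Σy = 300, Σx² = 34417, Σy² = 15330, Σxy = 22571
nΣxy − ΣxΣy = 135426 − 135900 = -474
nΣx² − (Σx)² = 206502 − 205209 = 1293; nΣy² − (Σy)² = 91980 − 90000 = 1980
r = -474 / √(1293 × 1980) = -474 / 1600.0437 ≈ -0.2962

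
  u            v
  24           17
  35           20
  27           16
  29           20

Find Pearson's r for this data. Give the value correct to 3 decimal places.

n = 4, Σu = 115, Σv = 73, Σu² = 3371, Σv² = 1345, Σuv = 2120
nΣuv − ΣuΣv = 8480 − 8395 = 85
nΣu² − (Σu)² = 13484 − 13225 = 259; nΣv² − (Σv)² = 5380 − 5329 = 51
r = 85 / √(259 × 51) = 85 / 114.9304 ≈ 0.740

0.740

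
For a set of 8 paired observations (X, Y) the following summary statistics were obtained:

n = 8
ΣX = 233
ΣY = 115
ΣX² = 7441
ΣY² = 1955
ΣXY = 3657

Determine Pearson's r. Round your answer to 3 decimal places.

r = (nΣXY − ΣXΣY) / √[(nΣX² − (ΣX)²)(nΣY² − (ΣY)²)]
Numerator: 8×3657 − 233×115 = 2461
Denominator: √[(59528 − 54289)(15640 − 13225)] = √[5239 × 2415] = 3556.9910
r = 2461 / 3556.9910 ≈ 0.692

0.692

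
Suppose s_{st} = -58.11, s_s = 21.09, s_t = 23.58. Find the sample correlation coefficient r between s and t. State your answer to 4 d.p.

r = Cov(s,t) / (s_s · s_t) = -58.11 / (21.09 × 23.58)
  = -58.11 / 497.3022 ≈ -0.1169

-0.1169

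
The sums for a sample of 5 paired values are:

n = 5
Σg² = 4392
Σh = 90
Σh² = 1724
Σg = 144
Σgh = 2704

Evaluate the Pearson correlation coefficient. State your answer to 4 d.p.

0.7019

r = (nΣgh − ΣgΣh) / √[(nΣg² − (Σg)²)(nΣh² − (Σh)²)]
Numerator: 5×2704 − 144×90 = 560
Denominator: √[(21960 − 20736)(8620 − 8100)] = √[1224 × 520] = 797.7970
r = 560 / 797.7970 ≈ 0.7019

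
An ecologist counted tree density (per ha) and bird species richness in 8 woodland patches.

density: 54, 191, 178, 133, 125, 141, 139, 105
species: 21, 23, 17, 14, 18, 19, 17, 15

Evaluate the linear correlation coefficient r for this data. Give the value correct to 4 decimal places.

n = 8, Σx = 1066, Σy = 144, Σx² = 154622, Σy² = 2654, Σxy = 19282
nΣxy − ΣxΣy = 154256 − 153504 = 752
nΣx² − (Σx)² = 1236976 − 1136356 = 100620; nΣy² − (Σy)² = 21232 − 20736 = 496
r = 752 / √(100620 × 496) = 752 / 7064.5255 ≈ 0.1064

0.1064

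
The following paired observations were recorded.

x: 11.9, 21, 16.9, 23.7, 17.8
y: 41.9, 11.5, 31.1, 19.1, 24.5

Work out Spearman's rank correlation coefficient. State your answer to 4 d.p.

Rank x: 1, 4, 2, 5, 3
Rank y: 5, 1, 4, 2, 3
d = rank(x) − rank(y): -4, 3, -2, 3, 0; Σd² = 38
ρ = 1 − 6Σd² / [n(n²−1)] = 1 − 6×38 / (5×24) = 1 − 228/120 ≈ -0.9000

-0.9000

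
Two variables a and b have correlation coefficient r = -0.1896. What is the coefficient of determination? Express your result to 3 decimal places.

0.036

r² = (-0.1896)² = 0.036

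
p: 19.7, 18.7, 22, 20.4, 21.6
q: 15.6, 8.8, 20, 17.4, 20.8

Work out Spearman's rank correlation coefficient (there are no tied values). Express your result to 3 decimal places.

0.900

Rank p: 2, 1, 5, 3, 4
Rank q: 2, 1, 4, 3, 5
d = rank(p) − rank(q): 0, 0, 1, 0, -1; Σd² = 2
ρ = 1 − 6Σd² / [n(n²−1)] = 1 − 6×2 / (5×24) = 1 − 12/120 ≈ 0.900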